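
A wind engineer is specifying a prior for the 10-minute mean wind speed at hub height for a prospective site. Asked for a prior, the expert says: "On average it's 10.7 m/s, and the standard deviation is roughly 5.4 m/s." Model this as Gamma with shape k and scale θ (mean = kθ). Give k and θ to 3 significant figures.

k ≈ 3.93, θ ≈ 2.73

For Gamma(k, scale θ): mean = kθ, variance = kθ², so CV = 1/√k.
CV = SD/mean = 5.4/10.7 = 0.5047, hence k = 1/CV² = 3.93.
Then θ = mean/k = 10.7/3.93 = 2.73.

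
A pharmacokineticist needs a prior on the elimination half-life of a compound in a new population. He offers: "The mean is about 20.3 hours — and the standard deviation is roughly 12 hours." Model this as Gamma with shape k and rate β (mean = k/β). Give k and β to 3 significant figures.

k ≈ 2.86, β ≈ 0.141

For Gamma(k, rate β): mean = k/β, variance = k/β², so CV = 1/√k.
CV = SD/mean = 12/20.3 = 0.5911, hence k = 1/CV² = 2.86.
Then β = k/mean = 2.86/20.3 = 0.141.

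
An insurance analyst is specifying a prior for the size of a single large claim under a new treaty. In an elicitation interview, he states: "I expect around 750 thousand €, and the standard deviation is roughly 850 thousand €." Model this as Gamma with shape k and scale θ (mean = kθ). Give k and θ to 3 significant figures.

k ≈ 0.779, θ ≈ 963

For Gamma(k, scale θ): mean = kθ, variance = kθ², so CV = 1/√k.
CV = SD/mean = 850/750 = 1.133, hence k = 1/CV² = 0.779.
Then θ = mean/k = 750/0.779 = 963.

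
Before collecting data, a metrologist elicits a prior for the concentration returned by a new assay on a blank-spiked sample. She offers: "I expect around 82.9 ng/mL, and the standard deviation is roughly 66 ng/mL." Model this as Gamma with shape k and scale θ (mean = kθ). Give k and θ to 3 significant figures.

k ≈ 1.58, θ ≈ 52.5

For Gamma(k, scale θ): mean = kθ, variance = kθ², so CV = 1/√k.
CV = SD/mean = 66/82.9 = 0.7961, hence k = 1/CV² = 1.58.
Then θ = mean/k = 82.9/1.58 = 52.5.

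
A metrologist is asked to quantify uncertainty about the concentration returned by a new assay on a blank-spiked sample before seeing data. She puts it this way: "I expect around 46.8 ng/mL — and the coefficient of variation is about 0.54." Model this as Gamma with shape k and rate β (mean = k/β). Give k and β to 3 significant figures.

k ≈ 3.43, β ≈ 0.0733

For Gamma(k, rate β): mean = k/β, variance = k/β², so CV = 1/√k.
CV = 0.54, hence k = 1/CV² = 3.43.
Then β = k/mean = 3.43/46.8 = 0.0733.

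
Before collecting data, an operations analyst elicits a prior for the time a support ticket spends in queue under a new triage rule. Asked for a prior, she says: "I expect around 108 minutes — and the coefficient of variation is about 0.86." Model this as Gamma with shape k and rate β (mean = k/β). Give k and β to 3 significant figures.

k ≈ 1.35, β ≈ 0.0125

For Gamma(k, rate β): mean = k/β, variance = k/β², so CV = 1/√k.
CV = 0.86, hence k = 1/CV² = 1.35.
Then β = k/mean = 1.35/108 = 0.0125.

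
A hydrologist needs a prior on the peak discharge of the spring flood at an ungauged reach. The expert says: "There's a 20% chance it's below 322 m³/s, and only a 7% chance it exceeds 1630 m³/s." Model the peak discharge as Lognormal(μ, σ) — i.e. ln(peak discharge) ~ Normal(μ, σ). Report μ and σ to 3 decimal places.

If T ~ Lognormal(μ,σ) then ln T ~ Normal(μ,σ), so the p-quantile of ln T is μ + z_p·σ.
ln(322) = 5.775 and ln(1630) = 7.396; z_{0.2} = -0.8416, z_{0.93} = 1.476.
σ = (7.396 − 5.775)/(1.476 − (-0.8416)) = 0.700.
μ = 5.775 − (-0.8416)·0.700 = 6.364.

μ ≈ 6.364, σ ≈ 0.700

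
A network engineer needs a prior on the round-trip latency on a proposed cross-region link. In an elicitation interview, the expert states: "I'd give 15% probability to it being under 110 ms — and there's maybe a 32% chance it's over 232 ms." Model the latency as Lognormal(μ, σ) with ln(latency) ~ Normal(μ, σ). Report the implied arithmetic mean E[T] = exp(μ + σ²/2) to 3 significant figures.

E[T] ≈ 208 ms

If T ~ Lognormal(μ,σ) then ln T ~ Normal(μ,σ), so the p-quantile of ln T is μ + z_p·σ.
ln(110) = 4.7 and ln(232) = 5.447; z_{0.15} = -1.036, z_{0.68} = 0.4677.
σ = (5.447 − 4.7)/(0.4677 − (-1.036)) = 0.496.
μ = 4.7 − (-1.036)·0.496 = 5.215.
E[T] = exp(μ + σ²/2) = exp(5.215 + 0.1231) = 208 ms.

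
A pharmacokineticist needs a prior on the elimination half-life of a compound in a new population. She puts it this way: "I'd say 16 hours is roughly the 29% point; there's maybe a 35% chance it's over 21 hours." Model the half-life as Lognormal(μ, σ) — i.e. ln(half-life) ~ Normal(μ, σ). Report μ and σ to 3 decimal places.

If T ~ Lognormal(μ,σ) then ln T ~ Normal(μ,σ), so the p-quantile of ln T is μ + z_p·σ.
ln(16) = 2.773 and ln(21) = 3.045; z_{0.29} = -0.5534, z_{0.65} = 0.3853.
σ = (3.045 − 2.773)/(0.3853 − (-0.5534)) = 0.290.
μ = 2.773 − (-0.5534)·0.290 = 2.933.

μ ≈ 2.933, σ ≈ 0.290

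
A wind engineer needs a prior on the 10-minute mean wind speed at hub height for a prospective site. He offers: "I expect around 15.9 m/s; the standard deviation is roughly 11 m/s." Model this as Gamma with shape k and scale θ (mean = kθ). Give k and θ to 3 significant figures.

k ≈ 2.09, θ ≈ 7.61

For Gamma(k, scale θ): mean = kθ, variance = kθ², so CV = 1/√k.
CV = SD/mean = 11/15.9 = 0.6918, hence k = 1/CV² = 2.09.
Then θ = mean/k = 15.9/2.09 = 7.61.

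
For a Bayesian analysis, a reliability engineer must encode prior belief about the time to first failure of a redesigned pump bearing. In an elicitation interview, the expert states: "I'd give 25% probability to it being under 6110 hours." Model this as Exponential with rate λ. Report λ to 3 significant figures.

P(T < 6110.0) = 1 − e^(−λ·6110.0) = 0.25, so λ = −ln(1−0.25)/6110.0 = −ln(0.75)/6110.0 = 4.71e-05.

λ ≈ 4.71e-05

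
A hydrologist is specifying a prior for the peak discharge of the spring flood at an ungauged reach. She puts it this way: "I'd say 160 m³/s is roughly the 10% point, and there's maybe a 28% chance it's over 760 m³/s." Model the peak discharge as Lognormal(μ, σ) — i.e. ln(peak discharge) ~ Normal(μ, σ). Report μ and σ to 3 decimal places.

μ ≈ 6.146, σ ≈ 0.836

If T ~ Lognormal(μ,σ) then ln T ~ Normal(μ,σ), so the p-quantile of ln T is μ + z_p·σ.
ln(160) = 5.075 and ln(760) = 6.633; z_{0.1} = -1.282, z_{0.72} = 0.5828.
σ = (6.633 − 5.075)/(0.5828 − (-1.282)) = 0.836.
μ = 5.075 − (-1.282)·0.836 = 6.146.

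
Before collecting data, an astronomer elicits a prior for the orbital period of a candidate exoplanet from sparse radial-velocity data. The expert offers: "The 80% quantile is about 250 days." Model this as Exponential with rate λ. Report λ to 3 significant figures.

λ ≈ 0.00644

P(T < 250.0) = 1 − e^(−λ·250.0) = 0.8, so λ = −ln(1−0.8)/250.0 = −ln(0.2)/250.0 = 0.00644.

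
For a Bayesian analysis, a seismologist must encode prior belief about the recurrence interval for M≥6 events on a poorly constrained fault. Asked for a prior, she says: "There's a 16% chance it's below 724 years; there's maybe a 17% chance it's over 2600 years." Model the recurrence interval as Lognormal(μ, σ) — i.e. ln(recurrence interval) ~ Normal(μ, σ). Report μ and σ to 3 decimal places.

μ ≈ 7.237, σ ≈ 0.656

If T ~ Lognormal(μ,σ) then ln T ~ Normal(μ,σ), so the p-quantile of ln T is μ + z_p·σ.
ln(724) = 6.585 and ln(2600) = 7.863; z_{0.16} = -0.9945, z_{0.83} = 0.9542.
σ = (7.863 − 6.585)/(0.9542 − (-0.9945)) = 0.656.
μ = 6.585 − (-0.9945)·0.656 = 7.237.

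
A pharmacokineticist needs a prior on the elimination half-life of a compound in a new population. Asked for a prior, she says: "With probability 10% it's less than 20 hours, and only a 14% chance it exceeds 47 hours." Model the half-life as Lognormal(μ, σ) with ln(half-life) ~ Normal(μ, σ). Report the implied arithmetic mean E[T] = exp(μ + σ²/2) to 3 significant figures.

If T ~ Lognormal(μ,σ) then ln T ~ Normal(μ,σ), so the p-quantile of ln T is μ + z_p·σ.
ln(20) = 2.996 and ln(47) = 3.85; z_{0.1} = -1.282, z_{0.86} = 1.08.
σ = (3.85 − 2.996)/(1.08 − (-1.282)) = 0.362.
μ = 2.996 − (-1.282)·0.362 = 3.459.
E[T] = exp(μ + σ²/2) = exp(3.459 + 0.0654) = 33.9 hours.

E[T] ≈ 33.9 hours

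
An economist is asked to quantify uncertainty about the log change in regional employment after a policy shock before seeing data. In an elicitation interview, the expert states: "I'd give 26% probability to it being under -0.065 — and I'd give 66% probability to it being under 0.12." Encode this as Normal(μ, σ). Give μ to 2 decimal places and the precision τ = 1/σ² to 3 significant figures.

μ = 0.05, τ = 32.6

The p-quantile of Normal(μ,σ) is μ + z_p·σ, with z_{0.26} = -0.6433 and z_{0.66} = 0.4125.
Eliminate σ: μ = (z₂·x₁ − z₁·x₂)/(z₂ − z₁) = (0.4125·-0.065 − (-0.6433)·0.12)/1.056 = 0.05.
Then σ = (x₂ − x₁)/(z₂ − z₁) = (0.12 − -0.065)/1.056 = 0.18.
Precision τ = 1/σ² = 1/0.1752² = 32.6.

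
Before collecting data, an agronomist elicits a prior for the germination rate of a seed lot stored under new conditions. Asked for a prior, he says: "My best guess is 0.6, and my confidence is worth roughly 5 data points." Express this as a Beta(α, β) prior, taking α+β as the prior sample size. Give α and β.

α = 3, β = 2

Under the effective-sample-size interpretation, Beta(α, β) has prior mean α/(α+β) and prior sample size α+β.
So α+β = 5 and α/(α+β) = 0.6, giving α = 0.6·5 = 3 and β = 5 − 3 = 2.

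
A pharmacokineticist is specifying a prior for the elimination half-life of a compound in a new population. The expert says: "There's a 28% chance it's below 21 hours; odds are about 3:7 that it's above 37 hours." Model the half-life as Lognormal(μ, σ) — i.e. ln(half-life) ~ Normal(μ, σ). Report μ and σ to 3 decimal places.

μ ≈ 3.343, σ ≈ 0.512

If T ~ Lognormal(μ,σ) then ln T ~ Normal(μ,σ), so the p-quantile of ln T is μ + z_p·σ.
ln(21) = 3.045 and ln(37) = 3.611; z_{0.28} = -0.5828, z_{0.7} = 0.5244.
σ = (3.611 − 3.045)/(0.5244 − (-0.5828)) = 0.512.
μ = 3.045 − (-0.5828)·0.512 = 3.343.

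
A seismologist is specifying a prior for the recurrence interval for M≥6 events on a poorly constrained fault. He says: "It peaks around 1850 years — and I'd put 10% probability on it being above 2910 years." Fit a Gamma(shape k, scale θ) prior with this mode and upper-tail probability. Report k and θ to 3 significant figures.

k ≈ 10.1, θ ≈ 203

Gamma(k,θ) with k>1 has mode (k−1)θ, so θ = 1850/(k−1).
Need P(X < 2910) = 0.9 with θ tied to k this way. Start at k = 2, θ = 1850: P(X<2910) ≈ 0.466.
Too low — raise k to concentrate. Iterating converges to k ≈ 10.1.
Then θ = 1850/(10.1−1) ≈ 203.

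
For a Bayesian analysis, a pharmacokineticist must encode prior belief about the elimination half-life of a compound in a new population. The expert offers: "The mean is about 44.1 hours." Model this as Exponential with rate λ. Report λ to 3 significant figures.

λ ≈ 0.0227

Exponential mean = 1/λ, so λ = 1/44.1 = 0.0227.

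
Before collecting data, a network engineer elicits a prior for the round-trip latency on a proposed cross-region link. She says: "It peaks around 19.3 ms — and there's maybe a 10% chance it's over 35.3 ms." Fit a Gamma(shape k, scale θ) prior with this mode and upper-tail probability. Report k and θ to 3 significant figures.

k ≈ 6.23, θ ≈ 3.69

Gamma(k,θ) with k>1 has mode (k−1)θ, so θ = 19.3/(k−1).
Need P(X < 35.3) = 0.9 with θ tied to k this way. Start at k = 2, θ = 19.3: P(X<35.3) ≈ 0.546.
Too low — raise k to concentrate. Iterating converges to k ≈ 6.23.
Then θ = 19.3/(6.23−1) ≈ 3.69.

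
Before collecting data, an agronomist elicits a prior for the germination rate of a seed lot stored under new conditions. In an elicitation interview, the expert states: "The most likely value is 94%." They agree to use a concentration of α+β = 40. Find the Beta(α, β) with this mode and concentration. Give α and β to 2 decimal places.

α = 36.72, β = 3.28

For α,β > 1 the Beta mode is (α−1)/(α+β−2). With α+β = 40, the mode is (α−1)/38.
Set (α−1)/38 = 0.94 → α = 1 + 0.94·38 = 36.72.
β = 40 − α = 3.28.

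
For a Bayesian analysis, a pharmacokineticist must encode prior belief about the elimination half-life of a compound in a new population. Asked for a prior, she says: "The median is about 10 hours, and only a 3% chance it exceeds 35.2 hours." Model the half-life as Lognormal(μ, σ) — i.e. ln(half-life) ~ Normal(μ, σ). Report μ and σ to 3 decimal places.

μ ≈ 2.303, σ ≈ 0.669

If T ~ Lognormal(μ,σ) then ln T ~ Normal(μ,σ), so the p-quantile of ln T is μ + z_p·σ.
ln(10) = 2.303 and ln(35.2) = 3.561; z_{0.5} = 0, z_{0.97} = 1.881.
σ = (3.561 − 2.303)/(1.881 − (0)) = 0.669.
μ = 2.303 − (0)·0.669 = 2.303.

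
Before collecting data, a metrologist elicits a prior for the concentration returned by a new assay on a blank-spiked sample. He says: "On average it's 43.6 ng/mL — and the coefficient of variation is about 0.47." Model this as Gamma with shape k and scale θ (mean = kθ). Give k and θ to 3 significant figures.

k ≈ 4.53, θ ≈ 9.63

For Gamma(k, scale θ): mean = kθ, variance = kθ², so CV = 1/√k.
CV = 0.47, hence k = 1/CV² = 4.53.
Then θ = mean/k = 43.6/4.53 = 9.63.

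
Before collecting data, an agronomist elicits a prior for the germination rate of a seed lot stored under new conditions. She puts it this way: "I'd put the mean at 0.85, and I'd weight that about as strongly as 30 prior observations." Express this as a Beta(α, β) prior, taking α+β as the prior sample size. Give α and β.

Under the effective-sample-size interpretation, Beta(α, β) has prior mean α/(α+β) and prior sample size α+β.
So α+β = 30 and α/(α+β) = 0.85, giving α = 0.85·30 = 25.5 and β = 30 − 25.5 = 4.5.

α = 25.5, β = 4.5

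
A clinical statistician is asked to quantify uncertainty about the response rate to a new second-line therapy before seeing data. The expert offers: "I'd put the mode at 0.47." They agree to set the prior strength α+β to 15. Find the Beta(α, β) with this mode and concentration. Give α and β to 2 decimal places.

α = 7.11, β = 7.89

For α,β > 1 the Beta mode is (α−1)/(α+β−2). With α+β = 15, the mode is (α−1)/13.
Set (α−1)/13 = 0.47 → α = 1 + 0.47·13 = 7.11.
β = 15 − α = 7.89.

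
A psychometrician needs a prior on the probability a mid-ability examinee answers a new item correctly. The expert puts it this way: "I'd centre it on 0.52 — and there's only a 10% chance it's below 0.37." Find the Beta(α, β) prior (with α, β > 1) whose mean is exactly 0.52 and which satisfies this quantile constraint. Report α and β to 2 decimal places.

α ≈ 9.36, β ≈ 8.64

With mean 0.52 fixed, write α = 0.52s, β = 0.48s where s = α+β.
Need P(θ < 0.37) = 0.1 under Beta(0.52s, 0.48s). Normal approximation: (q−m)/√(m(1−m)/s) ≈ z_{0.1} = -1.28, so s ≈ 0.52·0.48·(-1.28)²/(0.37−0.52)² = 18.2.
At s = 18.2: P(θ<0.37) ≈ 0.099. Adjusting to match 0.1 gives s ≈ 18.00.
So α = 0.52·18.00 ≈ 9.36, β = 0.48·18.00 ≈ 8.64.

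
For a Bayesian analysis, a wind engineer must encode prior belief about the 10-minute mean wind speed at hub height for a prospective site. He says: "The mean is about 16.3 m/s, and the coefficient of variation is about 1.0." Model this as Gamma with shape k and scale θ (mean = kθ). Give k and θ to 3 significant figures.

For Gamma(k, scale θ): mean = kθ, variance = kθ², so CV = 1/√k.
CV = 1.0, hence k = 1/CV² = 1.
Then θ = mean/k = 16.3/1 = 16.3.

k ≈ 1, θ ≈ 16.3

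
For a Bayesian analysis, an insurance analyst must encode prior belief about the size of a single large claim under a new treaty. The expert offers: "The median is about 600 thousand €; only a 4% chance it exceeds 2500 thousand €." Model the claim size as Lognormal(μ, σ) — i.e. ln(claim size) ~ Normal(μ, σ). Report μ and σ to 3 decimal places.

If T ~ Lognormal(μ,σ) then ln T ~ Normal(μ,σ), so the p-quantile of ln T is μ + z_p·σ.
ln(600) = 6.397 and ln(2500) = 7.824; z_{0.5} = 0, z_{0.96} = 1.751.
σ = (7.824 − 6.397)/(1.751 − (0)) = 0.815.
μ = 6.397 − (0)·0.815 = 6.397.

μ ≈ 6.397, σ ≈ 0.815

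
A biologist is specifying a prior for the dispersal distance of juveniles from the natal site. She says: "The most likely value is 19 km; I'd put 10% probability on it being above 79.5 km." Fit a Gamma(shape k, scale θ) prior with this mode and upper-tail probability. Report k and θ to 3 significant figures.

k ≈ 1.89, θ ≈ 21.3

Gamma(k,θ) with k>1 has mode (k−1)θ, so θ = 19/(k−1).
Need P(X < 79.5) = 0.9 with θ tied to k this way. Start at k = 2, θ = 19: P(X<79.5) ≈ 0.921.
Too high — lower k to spread out. Iterating converges to k ≈ 1.89.
Then θ = 19/(1.89−1) ≈ 21.3.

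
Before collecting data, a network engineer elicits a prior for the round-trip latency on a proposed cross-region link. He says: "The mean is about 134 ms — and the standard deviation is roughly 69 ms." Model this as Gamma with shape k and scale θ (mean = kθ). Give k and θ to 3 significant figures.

For Gamma(k, scale θ): mean = kθ, variance = kθ², so CV = 1/√k.
CV = SD/mean = 69/134 = 0.5149, hence k = 1/CV² = 3.77.
Then θ = mean/k = 134/3.77 = 35.5.

k ≈ 3.77, θ ≈ 35.5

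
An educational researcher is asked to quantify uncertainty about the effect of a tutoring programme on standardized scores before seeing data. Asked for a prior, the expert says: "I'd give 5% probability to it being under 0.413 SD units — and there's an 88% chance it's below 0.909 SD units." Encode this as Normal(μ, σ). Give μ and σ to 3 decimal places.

For Normal(μ,σ), the p-quantile is μ + z_p·σ. Here z_{0.05} = -1.645, z_{0.88} = 1.175.
So 0.413 = μ − 1.645σ and 0.909 = μ + 1.175σ.
Subtracting: σ = (0.909 − 0.413)/(1.175 − (-1.645)) = 0.176.
Then μ = 0.413 − (-1.645)·0.176 = 0.702.

μ = 0.702, σ = 0.176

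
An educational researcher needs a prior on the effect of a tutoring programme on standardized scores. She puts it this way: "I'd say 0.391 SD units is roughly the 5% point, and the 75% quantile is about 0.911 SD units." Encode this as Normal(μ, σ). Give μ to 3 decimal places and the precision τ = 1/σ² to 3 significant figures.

μ = 0.760, τ = 19.9

The p-quantile of Normal(μ,σ) is μ + z_p·σ, with z_{0.05} = -1.645 and z_{0.75} = 0.6745.
Eliminate σ: μ = (z₂·x₁ − z₁·x₂)/(z₂ − z₁) = (0.6745·0.391 − (-1.645)·0.911)/2.319 = 0.760.
Then σ = (x₂ − x₁)/(z₂ − z₁) = (0.911 − 0.391)/2.319 = 0.224.
Precision τ = 1/σ² = 1/0.2242² = 19.9.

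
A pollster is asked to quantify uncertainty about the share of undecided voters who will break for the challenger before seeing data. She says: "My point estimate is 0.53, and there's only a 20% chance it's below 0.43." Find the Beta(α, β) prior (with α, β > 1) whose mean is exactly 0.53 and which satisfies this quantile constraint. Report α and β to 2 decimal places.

α ≈ 9.36, β ≈ 8.30

With mean 0.53 fixed, write α = 0.53s, β = 0.47s where s = α+β.
Need P(θ < 0.43) = 0.2 under Beta(0.53s, 0.47s). Normal approximation: (q−m)/√(m(1−m)/s) ≈ z_{0.2} = -0.842, so s ≈ 0.53·0.47·(-0.842)²/(0.43−0.53)² = 17.6.
At s = 17.6: P(θ<0.43) ≈ 0.200. Adjusting to match 0.2 gives s ≈ 17.67.
So α = 0.53·17.67 ≈ 9.36, β = 0.47·17.67 ≈ 8.30.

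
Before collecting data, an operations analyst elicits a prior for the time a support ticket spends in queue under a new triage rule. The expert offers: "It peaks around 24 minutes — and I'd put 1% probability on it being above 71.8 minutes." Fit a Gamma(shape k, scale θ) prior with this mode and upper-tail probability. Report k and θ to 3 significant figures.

k ≈ 4.75, θ ≈ 6.4

Gamma(k,θ) with k>1 has mode (k−1)θ, so θ = 24/(k−1).
Need P(X < 71.8) = 0.99 with θ tied to k this way. Start at k = 2, θ = 24: P(X<71.8) ≈ 0.800.
Too low — raise k to concentrate. Iterating converges to k ≈ 4.75.
Then θ = 24/(4.75−1) ≈ 6.4.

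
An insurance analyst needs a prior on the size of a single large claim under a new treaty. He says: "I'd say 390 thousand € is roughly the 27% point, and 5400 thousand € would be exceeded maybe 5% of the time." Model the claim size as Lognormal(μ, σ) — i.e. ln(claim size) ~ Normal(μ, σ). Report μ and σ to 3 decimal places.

If T ~ Lognormal(μ,σ) then ln T ~ Normal(μ,σ), so the p-quantile of ln T is μ + z_p·σ.
ln(390) = 5.966 and ln(5400) = 8.594; z_{0.27} = -0.6128, z_{0.95} = 1.645.
σ = (8.594 − 5.966)/(1.645 − (-0.6128)) = 1.164.
μ = 5.966 − (-0.6128)·1.164 = 6.679.

μ ≈ 6.679, σ ≈ 1.164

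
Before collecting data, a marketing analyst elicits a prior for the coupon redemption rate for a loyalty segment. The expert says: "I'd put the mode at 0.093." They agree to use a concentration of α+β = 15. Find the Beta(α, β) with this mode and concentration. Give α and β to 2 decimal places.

α = 2.21, β = 12.79

For α,β > 1 the Beta mode is (α−1)/(α+β−2). With α+β = 15, the mode is (α−1)/13.
Set (α−1)/13 = 0.093 → α = 1 + 0.093·13 = 2.21.
β = 15 − α = 12.79.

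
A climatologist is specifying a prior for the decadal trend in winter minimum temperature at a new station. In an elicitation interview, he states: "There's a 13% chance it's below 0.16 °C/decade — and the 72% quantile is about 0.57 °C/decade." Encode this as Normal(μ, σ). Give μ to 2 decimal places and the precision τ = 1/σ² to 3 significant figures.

μ = 0.43, τ = 17.4

The p-quantile of Normal(μ,σ) is μ + z_p·σ, with z_{0.13} = -1.126 and z_{0.72} = 0.5828.
Eliminate σ: μ = (z₂·x₁ − z₁·x₂)/(z₂ − z₁) = (0.5828·0.16 − (-1.126)·0.57)/1.709 = 0.43.
Then σ = (x₂ − x₁)/(z₂ − z₁) = (0.57 − 0.16)/1.709 = 0.24.
Precision τ = 1/σ² = 1/0.2399² = 17.4.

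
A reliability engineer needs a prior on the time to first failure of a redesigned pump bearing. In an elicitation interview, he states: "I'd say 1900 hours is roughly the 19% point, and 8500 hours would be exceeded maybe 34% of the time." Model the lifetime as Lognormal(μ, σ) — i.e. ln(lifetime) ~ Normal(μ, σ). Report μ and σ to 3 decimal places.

μ ≈ 8.569, σ ≈ 1.161

If T ~ Lognormal(μ,σ) then ln T ~ Normal(μ,σ), so the p-quantile of ln T is μ + z_p·σ.
ln(1900) = 7.55 and ln(8500) = 9.048; z_{0.19} = -0.8779, z_{0.66} = 0.4125.
σ = (9.048 − 7.55)/(0.4125 − (-0.8779)) = 1.161.
μ = 7.55 − (-0.8779)·1.161 = 8.569.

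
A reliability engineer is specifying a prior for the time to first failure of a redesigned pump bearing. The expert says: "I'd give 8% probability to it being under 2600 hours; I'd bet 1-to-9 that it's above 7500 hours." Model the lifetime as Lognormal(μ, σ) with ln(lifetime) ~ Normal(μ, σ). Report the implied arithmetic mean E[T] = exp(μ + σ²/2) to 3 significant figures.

If T ~ Lognormal(μ,σ) then ln T ~ Normal(μ,σ), so the p-quantile of ln T is μ + z_p·σ.
ln(2600) = 7.863 and ln(7500) = 8.923; z_{0.08} = -1.405, z_{0.9} = 1.282.
σ = (8.923 − 7.863)/(1.282 − (-1.405)) = 0.394.
μ = 7.863 − (-1.405)·0.394 = 8.417.
E[T] = exp(μ + σ²/2) = exp(8.417 + 0.0777) = 4890 hours.

E[T] ≈ 4890 hours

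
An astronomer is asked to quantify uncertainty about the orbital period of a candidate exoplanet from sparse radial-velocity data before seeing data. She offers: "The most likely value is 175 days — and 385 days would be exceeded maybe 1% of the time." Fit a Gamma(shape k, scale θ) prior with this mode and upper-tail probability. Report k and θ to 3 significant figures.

k ≈ 8.76, θ ≈ 22.6

Gamma(k,θ) with k>1 has mode (k−1)θ, so θ = 175/(k−1).
Need P(X < 385) = 0.99 with θ tied to k this way. Start at k = 2, θ = 175: P(X<385) ≈ 0.645.
Too low — raise k to concentrate. Iterating converges to k ≈ 8.76.
Then θ = 175/(8.76−1) ≈ 22.6.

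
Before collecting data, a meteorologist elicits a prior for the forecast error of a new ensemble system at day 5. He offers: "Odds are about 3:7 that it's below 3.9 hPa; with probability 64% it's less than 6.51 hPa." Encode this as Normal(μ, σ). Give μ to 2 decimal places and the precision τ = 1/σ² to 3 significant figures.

The p-quantile of Normal(μ,σ) is μ + z_p·σ, with z_{0.3} = -0.5244 and z_{0.64} = 0.3585.
Eliminate σ: μ = (z₂·x₁ − z₁·x₂)/(z₂ − z₁) = (0.3585·3.9 − (-0.5244)·6.51)/0.8829 = 5.45.
Then σ = (x₂ − x₁)/(z₂ − z₁) = (6.51 − 3.9)/0.8829 = 2.96.
Precision τ = 1/σ² = 1/2.956² = 0.114.

μ = 5.45, τ = 0.114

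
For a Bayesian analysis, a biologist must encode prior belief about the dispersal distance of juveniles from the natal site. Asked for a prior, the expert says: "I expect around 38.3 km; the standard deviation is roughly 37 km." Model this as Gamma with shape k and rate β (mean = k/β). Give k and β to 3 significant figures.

k ≈ 1.07, β ≈ 0.028

For Gamma(k, rate β): mean = k/β, variance = k/β², so CV = 1/√k.
CV = SD/mean = 37/38.3 = 0.9661, hence k = 1/CV² = 1.07.
Then β = k/mean = 1.07/38.3 = 0.028.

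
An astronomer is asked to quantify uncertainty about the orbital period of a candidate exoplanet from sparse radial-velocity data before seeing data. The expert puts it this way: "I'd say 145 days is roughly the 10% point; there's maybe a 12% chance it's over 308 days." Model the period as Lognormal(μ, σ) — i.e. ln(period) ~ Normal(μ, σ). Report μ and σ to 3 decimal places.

If T ~ Lognormal(μ,σ) then ln T ~ Normal(μ,σ), so the p-quantile of ln T is μ + z_p·σ.
ln(145) = 4.977 and ln(308) = 5.73; z_{0.1} = -1.282, z_{0.88} = 1.175.
σ = (5.73 − 4.977)/(1.175 − (-1.282)) = 0.307.
μ = 4.977 − (-1.282)·0.307 = 5.370.

μ ≈ 5.370, σ ≈ 0.307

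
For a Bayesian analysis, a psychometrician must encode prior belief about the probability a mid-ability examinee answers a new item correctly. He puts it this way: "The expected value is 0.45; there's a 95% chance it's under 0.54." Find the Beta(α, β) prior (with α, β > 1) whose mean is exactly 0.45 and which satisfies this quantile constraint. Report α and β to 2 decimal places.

α ≈ 37.38, β ≈ 45.69

With mean 0.45 fixed, write α = 0.45s, β = 0.55s where s = α+β.
Need P(θ < 0.54) = 0.95 under Beta(0.45s, 0.55s). Normal approximation: (q−m)/√(m(1−m)/s) ≈ z_{0.95} = 1.64, so s ≈ 0.45·0.55·(1.64)²/(0.54−0.45)² = 82.7.
At s = 82.7: P(θ<0.54) ≈ 0.950. Adjusting to match 0.95 gives s ≈ 83.08.
So α = 0.45·83.08 ≈ 37.38, β = 0.55·83.08 ≈ 45.69.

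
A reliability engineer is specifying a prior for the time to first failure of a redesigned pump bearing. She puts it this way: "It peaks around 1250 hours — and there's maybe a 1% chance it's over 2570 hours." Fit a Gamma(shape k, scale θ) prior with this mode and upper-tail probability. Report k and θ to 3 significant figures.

k ≈ 10.4, θ ≈ 133

Gamma(k,θ) with k>1 has mode (k−1)θ, so θ = 1250/(k−1).
Need P(X < 2570) = 0.99 with θ tied to k this way. Start at k = 2, θ = 1250: P(X<2570) ≈ 0.609.
Too low — raise k to concentrate. Iterating converges to k ≈ 10.4.
Then θ = 1250/(10.4−1) ≈ 133.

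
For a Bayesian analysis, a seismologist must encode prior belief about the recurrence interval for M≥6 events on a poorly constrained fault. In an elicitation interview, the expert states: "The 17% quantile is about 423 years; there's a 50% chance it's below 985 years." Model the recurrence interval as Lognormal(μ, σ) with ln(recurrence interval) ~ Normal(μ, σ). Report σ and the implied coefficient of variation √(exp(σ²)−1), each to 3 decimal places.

σ ≈ 0.886, CV ≈ 1.092

If T ~ Lognormal(μ,σ) then ln T ~ Normal(μ,σ), so the p-quantile of ln T is μ + z_p·σ.
ln(423) = 6.047 and ln(985) = 6.893; z_{0.17} = -0.9542, z_{0.5} = 0.
σ = (6.893 − 6.047)/(0 − (-0.9542)) = 0.886.
μ = 6.047 − (-0.9542)·0.886 = 6.893.
CV = √(exp(σ²)−1) = √(exp(0.7848)−1) = 1.092.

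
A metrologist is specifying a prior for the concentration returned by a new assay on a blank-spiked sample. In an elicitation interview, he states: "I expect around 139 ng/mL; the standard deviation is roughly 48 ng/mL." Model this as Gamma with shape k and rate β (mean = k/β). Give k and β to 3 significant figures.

For Gamma(k, rate β): mean = k/β, variance = k/β², so CV = 1/√k.
CV = SD/mean = 48/139 = 0.3453, hence k = 1/CV² = 8.39.
Then β = k/mean = 8.39/139 = 0.0603.

k ≈ 8.39, β ≈ 0.0603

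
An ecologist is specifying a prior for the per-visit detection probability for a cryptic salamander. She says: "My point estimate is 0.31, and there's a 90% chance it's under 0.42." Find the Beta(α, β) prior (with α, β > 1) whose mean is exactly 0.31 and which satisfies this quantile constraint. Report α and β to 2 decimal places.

α ≈ 9.32, β ≈ 20.73

With mean 0.31 fixed, write α = 0.31s, β = 0.69s where s = α+β.
Need P(θ < 0.42) = 0.9 under Beta(0.31s, 0.69s). Normal approximation: (q−m)/√(m(1−m)/s) ≈ z_{0.9} = 1.28, so s ≈ 0.31·0.69·(1.28)²/(0.42−0.31)² = 29.0.
At s = 29.0: P(θ<0.42) ≈ 0.896. Adjusting to match 0.9 gives s ≈ 30.05.
So α = 0.31·30.05 ≈ 9.32, β = 0.69·30.05 ≈ 20.73.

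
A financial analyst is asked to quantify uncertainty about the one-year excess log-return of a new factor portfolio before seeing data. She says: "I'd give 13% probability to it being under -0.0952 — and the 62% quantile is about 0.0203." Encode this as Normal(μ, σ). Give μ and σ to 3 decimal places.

μ = -0.004, σ = 0.081

For Normal(μ,σ), the p-quantile is μ + z_p·σ. Here z_{0.13} = -1.126, z_{0.62} = 0.3055.
So -0.0952 = μ − 1.126σ and 0.0203 = μ + 0.3055σ.
Subtracting: σ = (0.0203 − -0.0952)/(0.3055 − (-1.126)) = 0.081.
Then μ = -0.0952 − (-1.126)·0.081 = -0.004.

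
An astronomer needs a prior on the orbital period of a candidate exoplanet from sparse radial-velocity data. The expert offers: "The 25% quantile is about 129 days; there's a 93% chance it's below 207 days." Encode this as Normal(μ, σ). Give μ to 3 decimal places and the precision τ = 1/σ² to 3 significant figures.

μ = 153.467, τ = 0.00076

The p-quantile of Normal(μ,σ) is μ + z_p·σ, with z_{0.25} = -0.6745 and z_{0.93} = 1.476.
Eliminate σ: μ = (z₂·x₁ − z₁·x₂)/(z₂ − z₁) = (1.476·129 − (-0.6745)·207)/2.15 = 153.467.
Then σ = (x₂ − x₁)/(z₂ − z₁) = (207 − 129)/2.15 = 36.274.
Precision τ = 1/σ² = 1/36.27² = 0.00076.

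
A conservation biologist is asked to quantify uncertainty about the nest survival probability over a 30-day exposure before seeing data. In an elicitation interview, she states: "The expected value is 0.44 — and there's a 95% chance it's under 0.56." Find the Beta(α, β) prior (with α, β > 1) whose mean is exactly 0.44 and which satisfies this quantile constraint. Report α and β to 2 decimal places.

α ≈ 20.49, β ≈ 26.08

With mean 0.44 fixed, write α = 0.44s, β = 0.56s where s = α+β.
Need P(θ < 0.56) = 0.95 under Beta(0.44s, 0.56s). Normal approximation: (q−m)/√(m(1−m)/s) ≈ z_{0.95} = 1.64, so s ≈ 0.44·0.56·(1.64)²/(0.56−0.44)² = 46.3.
At s = 46.3: P(θ<0.56) ≈ 0.949. Adjusting to match 0.95 gives s ≈ 46.57.
So α = 0.44·46.57 ≈ 20.49, β = 0.56·46.57 ≈ 26.08.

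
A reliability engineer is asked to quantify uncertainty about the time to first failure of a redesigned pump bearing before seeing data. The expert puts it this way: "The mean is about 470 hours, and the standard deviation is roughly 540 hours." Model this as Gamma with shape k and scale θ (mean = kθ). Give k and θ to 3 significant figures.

k ≈ 0.758, θ ≈ 620

For Gamma(k, scale θ): mean = kθ, variance = kθ², so CV = 1/√k.
CV = SD/mean = 540/470 = 1.149, hence k = 1/CV² = 0.758.
Then θ = mean/k = 470/0.758 = 620.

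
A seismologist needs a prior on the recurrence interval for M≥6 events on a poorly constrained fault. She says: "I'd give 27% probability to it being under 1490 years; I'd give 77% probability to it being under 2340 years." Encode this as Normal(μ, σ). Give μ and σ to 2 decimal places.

μ = 1875.37, σ = 628.86

The p-quantile of Normal(μ,σ) is μ + z_p·σ, with z_{0.27} = -0.6128 and z_{0.77} = 0.7388.
Eliminate σ: μ = (z₂·x₁ − z₁·x₂)/(z₂ − z₁) = (0.7388·1490 − (-0.6128)·2340)/1.352 = 1875.37.
Then σ = (x₂ − x₁)/(z₂ − z₁) = (2340 − 1490)/1.352 = 628.86.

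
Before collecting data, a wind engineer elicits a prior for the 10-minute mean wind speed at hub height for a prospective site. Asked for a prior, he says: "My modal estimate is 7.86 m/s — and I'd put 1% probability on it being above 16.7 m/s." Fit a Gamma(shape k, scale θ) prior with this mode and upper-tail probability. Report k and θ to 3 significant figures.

Gamma(k,θ) with k>1 has mode (k−1)θ, so θ = 7.86/(k−1).
Need P(X < 16.7) = 0.99 with θ tied to k this way. Start at k = 2, θ = 7.86: P(X<16.7) ≈ 0.627.
Too low — raise k to concentrate. Iterating converges to k ≈ 9.55.
Then θ = 7.86/(9.55−1) ≈ 0.92.

k ≈ 9.55, θ ≈ 0.92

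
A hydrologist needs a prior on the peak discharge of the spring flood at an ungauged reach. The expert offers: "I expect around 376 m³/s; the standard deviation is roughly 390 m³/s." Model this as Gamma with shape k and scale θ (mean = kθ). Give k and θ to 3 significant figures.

k ≈ 0.929, θ ≈ 405

For Gamma(k, scale θ): mean = kθ, variance = kθ², so CV = 1/√k.
CV = SD/mean = 390/376 = 1.037, hence k = 1/CV² = 0.929.
Then θ = mean/k = 376/0.929 = 405.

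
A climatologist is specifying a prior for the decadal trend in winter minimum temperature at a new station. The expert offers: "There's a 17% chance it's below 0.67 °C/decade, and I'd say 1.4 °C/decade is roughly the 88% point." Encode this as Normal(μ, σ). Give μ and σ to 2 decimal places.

μ = 1.00, σ = 0.34

The p-quantile of Normal(μ,σ) is μ + z_p·σ, with z_{0.17} = -0.9542 and z_{0.88} = 1.175.
Eliminate σ: μ = (z₂·x₁ − z₁·x₂)/(z₂ − z₁) = (1.175·0.67 − (-0.9542)·1.4)/2.129 = 1.00.
Then σ = (x₂ − x₁)/(z₂ − z₁) = (1.4 − 0.67)/2.129 = 0.34.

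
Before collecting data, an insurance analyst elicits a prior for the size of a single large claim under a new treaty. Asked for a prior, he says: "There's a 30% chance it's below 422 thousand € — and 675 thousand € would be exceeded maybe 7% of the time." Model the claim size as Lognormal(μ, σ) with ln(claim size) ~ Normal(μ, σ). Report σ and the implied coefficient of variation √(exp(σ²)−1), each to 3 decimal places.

If T ~ Lognormal(μ,σ) then ln T ~ Normal(μ,σ), so the p-quantile of ln T is μ + z_p·σ.
ln(422) = 6.045 and ln(675) = 6.515; z_{0.3} = -0.5244, z_{0.93} = 1.476.
σ = (6.515 − 6.045)/(1.476 − (-0.5244)) = 0.235.
μ = 6.045 − (-0.5244)·0.235 = 6.168.
CV = √(exp(σ²)−1) = √(exp(0.0551)−1) = 0.238.

σ ≈ 0.235, CV ≈ 0.238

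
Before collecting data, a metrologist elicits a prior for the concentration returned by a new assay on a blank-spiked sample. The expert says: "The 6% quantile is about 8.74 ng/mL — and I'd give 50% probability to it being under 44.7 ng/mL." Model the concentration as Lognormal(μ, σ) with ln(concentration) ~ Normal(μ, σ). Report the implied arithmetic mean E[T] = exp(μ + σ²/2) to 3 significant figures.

If T ~ Lognormal(μ,σ) then ln T ~ Normal(μ,σ), so the p-quantile of ln T is μ + z_p·σ.
ln(8.74) = 2.168 and ln(44.7) = 3.8; z_{0.06} = -1.555, z_{0.5} = 0.
σ = (3.8 − 2.168)/(0 − (-1.555)) = 1.050.
μ = 2.168 − (-1.555)·1.050 = 3.800.
E[T] = exp(μ + σ²/2) = exp(3.800 + 0.5509) = 77.5 ng/mL.

E[T] ≈ 77.5 ng/mL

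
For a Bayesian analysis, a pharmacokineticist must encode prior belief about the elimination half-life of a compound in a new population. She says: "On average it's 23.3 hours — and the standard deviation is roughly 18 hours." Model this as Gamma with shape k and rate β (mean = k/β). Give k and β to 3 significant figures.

k ≈ 1.68, β ≈ 0.0719

For Gamma(k, rate β): mean = k/β, variance = k/β², so CV = 1/√k.
CV = SD/mean = 18/23.3 = 0.7725, hence k = 1/CV² = 1.68.
Then β = k/mean = 1.68/23.3 = 0.0719.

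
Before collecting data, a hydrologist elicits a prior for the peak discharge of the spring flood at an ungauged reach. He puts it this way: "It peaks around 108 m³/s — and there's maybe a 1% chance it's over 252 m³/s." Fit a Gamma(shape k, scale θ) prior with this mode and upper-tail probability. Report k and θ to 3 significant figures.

Gamma(k,θ) with k>1 has mode (k−1)θ, so θ = 108/(k−1).
Need P(X < 252) = 0.99 with θ tied to k this way. Start at k = 2, θ = 108: P(X<252) ≈ 0.677.
Too low — raise k to concentrate. Iterating converges to k ≈ 7.63.
Then θ = 108/(7.63−1) ≈ 16.3.

k ≈ 7.63, θ ≈ 16.3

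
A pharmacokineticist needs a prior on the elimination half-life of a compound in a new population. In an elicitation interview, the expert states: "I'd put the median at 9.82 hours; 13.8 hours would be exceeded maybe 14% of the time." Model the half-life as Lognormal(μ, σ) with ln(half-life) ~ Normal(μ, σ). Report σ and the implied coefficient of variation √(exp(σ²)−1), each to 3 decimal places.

σ ≈ 0.315, CV ≈ 0.323

If T ~ Lognormal(μ,σ) then ln T ~ Normal(μ,σ), so the p-quantile of ln T is μ + z_p·σ.
ln(9.82) = 2.284 and ln(13.8) = 2.625; z_{0.5} = 0, z_{0.86} = 1.08.
σ = (2.625 − 2.284)/(1.08 − (0)) = 0.315.
μ = 2.284 − (0)·0.315 = 2.284.
CV = √(exp(σ²)−1) = √(exp(0.0992)−1) = 0.323.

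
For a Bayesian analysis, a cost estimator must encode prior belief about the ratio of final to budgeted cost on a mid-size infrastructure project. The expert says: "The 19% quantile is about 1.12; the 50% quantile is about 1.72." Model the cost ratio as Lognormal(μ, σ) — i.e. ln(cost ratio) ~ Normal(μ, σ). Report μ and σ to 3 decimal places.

If T ~ Lognormal(μ,σ) then ln T ~ Normal(μ,σ), so the p-quantile of ln T is μ + z_p·σ.
ln(1.12) = 0.1133 and ln(1.72) = 0.5423; z_{0.19} = -0.8779, z_{0.5} = 0.
σ = (0.5423 − 0.1133)/(0 − (-0.8779)) = 0.489.
μ = 0.1133 − (-0.8779)·0.489 = 0.542.

μ ≈ 0.542, σ ≈ 0.489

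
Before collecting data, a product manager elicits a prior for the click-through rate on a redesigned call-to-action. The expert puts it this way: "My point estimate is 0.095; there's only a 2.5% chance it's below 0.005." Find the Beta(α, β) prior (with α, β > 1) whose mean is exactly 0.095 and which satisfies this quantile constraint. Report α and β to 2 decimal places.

With mean 0.095 fixed, write α = 0.095s, β = 0.905s where s = α+β.
Need P(θ < 0.005) = 0.025 under Beta(0.095s, 0.905s). Normal approximation: (q−m)/√(m(1−m)/s) ≈ z_{0.025} = -1.96, so s ≈ 0.095·0.905·(-1.96)²/(0.005−0.095)² = 40.8.
At s = 40.8: P(θ<0.005) ≈ 0.000. Adjusting to match 0.025 gives s ≈ 13.25.
So α = 0.095·13.25 ≈ 1.26, β = 0.905·13.25 ≈ 11.99.

α ≈ 1.26, β ≈ 11.99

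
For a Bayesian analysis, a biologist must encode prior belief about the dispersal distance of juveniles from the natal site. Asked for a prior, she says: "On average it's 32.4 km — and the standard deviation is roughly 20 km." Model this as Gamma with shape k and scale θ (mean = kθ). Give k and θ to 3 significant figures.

k ≈ 2.62, θ ≈ 12.3

For Gamma(k, scale θ): mean = kθ, variance = kθ², so CV = 1/√k.
CV = SD/mean = 20/32.4 = 0.6173, hence k = 1/CV² = 2.62.
Then θ = mean/k = 32.4/2.62 = 12.3.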